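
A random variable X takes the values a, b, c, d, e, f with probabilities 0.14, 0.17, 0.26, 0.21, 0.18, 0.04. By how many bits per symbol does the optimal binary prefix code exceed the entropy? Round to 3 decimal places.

0.089 bits

Entropy H = −Σ p log₂ p ≈ 2.4409 bits.
Huffman merges: 1/25+7/50→9/50; 17/100+9/50→7/20; 9/50+21/100→39/100; 13/50+7/20→61/100; 39/100+61/100→1. L = 253/100 ≈ 2.5300.
L − H = 2.5300 − 2.4409 = 0.089 bits.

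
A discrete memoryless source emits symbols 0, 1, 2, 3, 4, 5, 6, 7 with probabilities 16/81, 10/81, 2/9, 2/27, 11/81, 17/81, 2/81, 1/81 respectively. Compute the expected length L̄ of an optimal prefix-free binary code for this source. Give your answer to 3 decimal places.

2.716 bits/symbol

Repeatedly combine the two least-probable nodes; the expected code length is the sum of the merged weights.
merge 1/81 + 2/81 → 1/27
merge 1/27 + 2/27 → 1/9
merge 1/9 + 10/81 → 19/81
merge 11/81 + 16/81 → 1/3
merge 17/81 + 2/9 → 35/81
merge 19/81 + 1/3 → 46/81
merge 35/81 + 46/81 → 1
L = 1/27 + 1/9 + 19/81 + 1/3 + 35/81 + 46/81 + 1 = 220/81 ≈ 2.716 bits/symbol.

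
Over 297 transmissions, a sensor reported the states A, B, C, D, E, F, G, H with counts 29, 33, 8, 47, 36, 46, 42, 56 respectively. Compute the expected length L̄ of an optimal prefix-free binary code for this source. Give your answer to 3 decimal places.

Probabilities are the counts divided by 297.
Repeatedly combine the two least-probable nodes; the expected code length is the sum of the merged weights.
merge 8/297 + 29/297 → 37/297
merge 1/9 + 4/33 → 23/99
merge 37/297 + 14/99 → 79/297
merge 46/297 + 47/297 → 31/99
merge 56/297 + 23/99 → 125/297
merge 79/297 + 31/99 → 172/297
merge 125/297 + 172/297 → 1
L = 37/297 + 23/99 + 79/297 + 31/99 + 125/297 + 172/297 + 1 = 872/297 ≈ 2.936 bits/symbol.

2.936 bits/symbol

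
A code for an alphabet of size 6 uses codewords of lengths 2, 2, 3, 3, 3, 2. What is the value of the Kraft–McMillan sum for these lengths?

1.125

With common denominator 2^3 = 8: Σ 2^(−ℓᵢ) = 2/8 + 2/8 + 1/8 + 1/8 + 1/8 + 2/8 = 9/8 = 1.125.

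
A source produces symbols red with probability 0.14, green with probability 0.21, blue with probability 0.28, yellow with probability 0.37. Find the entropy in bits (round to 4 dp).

1.9149 bits

H = −Σ pᵢ log₂ pᵢ.
−0.14·log₂(0.14) = 0.3971
−0.21·log₂(0.21) = 0.4728
−0.28·log₂(0.28) = 0.5142
−0.37·log₂(0.37) = 0.5307
Sum ≈ 1.9149 → 1.9149 bits.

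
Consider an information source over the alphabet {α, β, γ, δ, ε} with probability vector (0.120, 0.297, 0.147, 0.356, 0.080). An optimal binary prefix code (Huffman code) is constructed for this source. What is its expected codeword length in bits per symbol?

Repeatedly combine the two least-probable nodes; the expected code length is the sum of the merged weights.
merge 2/25 + 3/25 → 1/5
merge 147/1000 + 1/5 → 347/1000
merge 297/1000 + 347/1000 → 161/250
merge 89/250 + 161/250 → 1
L = 1/5 + 347/1000 + 161/250 + 1 = 2191/1000 = 2.191 bits/symbol.

2.191 bits/symbol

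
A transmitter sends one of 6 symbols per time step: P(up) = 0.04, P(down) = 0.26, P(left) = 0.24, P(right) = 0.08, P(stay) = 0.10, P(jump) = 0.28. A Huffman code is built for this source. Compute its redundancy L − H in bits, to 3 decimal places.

Entropy H = −Σ p log₂ p ≈ 2.3231 bits.
Huffman merges: 1/25+2/25→3/25; 1/10+3/25→11/50; 11/50+6/25→23/50; 13/50+7/25→27/50; 23/50+27/50→1. L = 117/50 ≈ 2.3400.
L − H = 2.3400 − 2.3231 = 0.017 bits.

0.017 bits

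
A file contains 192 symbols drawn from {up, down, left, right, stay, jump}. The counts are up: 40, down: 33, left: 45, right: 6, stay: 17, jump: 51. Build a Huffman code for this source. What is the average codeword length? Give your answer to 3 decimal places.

Probabilities are the counts divided by 192.
Repeatedly combine the two least-probable nodes; the expected code length is the sum of the merged weights.
merge 1/32 + 17/192 → 23/192
merge 23/192 + 11/64 → 7/24
merge 5/24 + 15/64 → 85/192
merge 17/64 + 7/24 → 107/192
merge 85/192 + 107/192 → 1
L = 23/192 + 7/24 + 85/192 + 107/192 + 1 = 463/192 ≈ 2.411 bits/symbol.

2.411 bits/symbol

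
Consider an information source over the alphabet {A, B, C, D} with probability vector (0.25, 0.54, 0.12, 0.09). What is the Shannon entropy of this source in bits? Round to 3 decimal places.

H = −Σ pᵢ log₂ pᵢ.
−0.25·log₂(0.25) = 0.5000
−0.54·log₂(0.54) = 0.4800
−0.12·log₂(0.12) = 0.3671
−0.09·log₂(0.09) = 0.3127
Sum ≈ 1.6598 → 1.660 bits.

1.660 bits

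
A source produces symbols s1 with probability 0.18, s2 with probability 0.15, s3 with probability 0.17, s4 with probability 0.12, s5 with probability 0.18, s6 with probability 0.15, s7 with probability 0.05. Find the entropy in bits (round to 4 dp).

2.7295 bits

H = −Σ pᵢ log₂ pᵢ.
−0.18·log₂(0.18) = 0.4453
−0.15·log₂(0.15) = 0.4105
−0.17·log₂(0.17) = 0.4346
−0.12·log₂(0.12) = 0.3671
−0.18·log₂(0.18) = 0.4453
−0.15·log₂(0.15) = 0.4105
−0.05·log₂(0.05) = 0.2161
Sum ≈ 2.7295 → 2.7295 bits.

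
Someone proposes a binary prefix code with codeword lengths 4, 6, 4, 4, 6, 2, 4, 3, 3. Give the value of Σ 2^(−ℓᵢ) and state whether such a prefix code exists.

With common denominator 2^6 = 64: Σ 2^(−ℓᵢ) = 4/64 + 1/64 + 4/64 + 4/64 + 1/64 + 16/64 + 4/64 + 8/64 + 8/64 = 50/64 = 0.78125.
Kraft's inequality requires Σ ≤ 1; here Σ = 0.78125 ≤ 1, so such a prefix code exists.

0.78125; yes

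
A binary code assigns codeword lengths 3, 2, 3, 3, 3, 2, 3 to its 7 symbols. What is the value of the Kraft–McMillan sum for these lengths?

With common denominator 2^3 = 8: Σ 2^(−ℓᵢ) = 1/8 + 2/8 + 1/8 + 1/8 + 1/8 + 2/8 + 1/8 = 9/8 = 1.125.

1.125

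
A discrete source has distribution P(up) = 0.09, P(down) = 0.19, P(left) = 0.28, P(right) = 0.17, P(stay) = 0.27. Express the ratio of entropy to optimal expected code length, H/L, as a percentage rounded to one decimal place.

Entropy H = −Σ p log₂ p ≈ 2.2267 bits.
Huffman merges: 9/100+17/100→13/50; 19/100+13/50→9/20; 27/100+7/25→11/20; 9/20+11/20→1. L = 113/50 ≈ 2.2600.
Efficiency = H/L = 2.2267/2.2600 = 98.5%.

98.5%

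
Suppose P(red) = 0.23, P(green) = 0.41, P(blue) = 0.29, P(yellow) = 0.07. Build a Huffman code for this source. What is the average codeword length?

1.89 bits/symbol

Repeatedly combine the two least-probable nodes; the expected code length is the sum of the merged weights.
merge 7/100 + 23/100 → 3/10
merge 29/100 + 3/10 → 59/100
merge 41/100 + 59/100 → 1
L = 3/10 + 59/100 + 1 = 189/100 = 1.89 bits/symbol.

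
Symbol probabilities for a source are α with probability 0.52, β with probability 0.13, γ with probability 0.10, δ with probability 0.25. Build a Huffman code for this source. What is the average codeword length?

Repeatedly combine the two least-probable nodes; the expected code length is the sum of the merged weights.
merge 1/10 + 13/100 → 23/100
merge 23/100 + 1/4 → 12/25
merge 12/25 + 13/25 → 1
L = 23/100 + 12/25 + 1 = 171/100 = 1.71 bits/symbol.

1.71 bits/symbol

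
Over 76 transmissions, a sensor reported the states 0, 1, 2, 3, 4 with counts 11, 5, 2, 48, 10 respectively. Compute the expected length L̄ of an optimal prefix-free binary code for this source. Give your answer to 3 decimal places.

1.684 bits/symbol

Probabilities are the counts divided by 76.
Repeatedly combine the two least-probable nodes; the expected code length is the sum of the merged weights.
merge 1/38 + 5/76 → 7/76
merge 7/76 + 5/38 → 17/76
merge 11/76 + 17/76 → 7/19
merge 7/19 + 12/19 → 1
L = 7/76 + 17/76 + 7/19 + 1 = 32/19 ≈ 1.684 bits/symbol.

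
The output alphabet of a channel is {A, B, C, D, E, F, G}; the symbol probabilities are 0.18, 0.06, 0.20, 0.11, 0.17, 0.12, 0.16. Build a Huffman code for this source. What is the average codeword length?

2.79 bits/symbol

Repeatedly combine the two least-probable nodes; the expected code length is the sum of the merged weights.
merge 3/50 + 11/100 → 17/100
merge 3/25 + 4/25 → 7/25
merge 17/100 + 17/100 → 17/50
merge 9/50 + 1/5 → 19/50
merge 7/25 + 17/50 → 31/50
merge 19/50 + 31/50 → 1
L = 17/100 + 7/25 + 17/50 + 19/50 + 31/50 + 1 = 279/100 = 2.79 bits/symbol.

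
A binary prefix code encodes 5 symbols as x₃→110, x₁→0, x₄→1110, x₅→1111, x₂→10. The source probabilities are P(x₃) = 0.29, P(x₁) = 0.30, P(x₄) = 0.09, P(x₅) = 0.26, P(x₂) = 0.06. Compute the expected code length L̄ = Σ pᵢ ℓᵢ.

2.69 bits/symbol

L̄ = Σ pᵢ·ℓᵢ = 0.29·3 + 0.30·1 + 0.09·4 + 0.26·4 + 0.06·2 = 2.69 bits/symbol.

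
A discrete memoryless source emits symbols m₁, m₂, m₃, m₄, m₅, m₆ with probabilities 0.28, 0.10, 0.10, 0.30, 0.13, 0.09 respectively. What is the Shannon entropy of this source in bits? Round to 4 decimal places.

H = −Σ pᵢ log₂ pᵢ.
−0.28·log₂(0.28) = 0.5142
−0.10·log₂(0.10) = 0.3322
−0.10·log₂(0.10) = 0.3322
−0.30·log₂(0.30) = 0.5211
−0.13·log₂(0.13) = 0.3826
−0.09·log₂(0.09) = 0.3127
Sum ≈ 2.3950 → 2.3950 bits.

2.3950 bits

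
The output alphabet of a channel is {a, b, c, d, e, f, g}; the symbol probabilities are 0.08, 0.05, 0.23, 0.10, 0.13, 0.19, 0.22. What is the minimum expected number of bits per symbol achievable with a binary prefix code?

Repeatedly combine the two least-probable nodes; the expected code length is the sum of the merged weights.
merge 1/20 + 2/25 → 13/100
merge 1/10 + 13/100 → 23/100
merge 13/100 + 19/100 → 8/25
merge 11/50 + 23/100 → 9/20
merge 23/100 + 8/25 → 11/20
merge 9/20 + 11/20 → 1
L = 13/100 + 23/100 + 8/25 + 9/20 + 11/20 + 1 = 67/25 = 2.68 bits/symbol.

2.68 bits/symbol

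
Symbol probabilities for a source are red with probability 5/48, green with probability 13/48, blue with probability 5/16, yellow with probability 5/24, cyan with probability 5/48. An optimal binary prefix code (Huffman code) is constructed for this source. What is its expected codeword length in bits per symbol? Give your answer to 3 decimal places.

2.208 bits/symbol

Repeatedly combine the two least-probable nodes; the expected code length is the sum of the merged weights.
merge 5/48 + 5/48 → 5/24
merge 5/24 + 5/24 → 5/12
merge 13/48 + 5/16 → 7/12
merge 5/12 + 7/12 → 1
L = 5/24 + 5/12 + 7/12 + 1 = 53/24 ≈ 2.208 bits/symbol.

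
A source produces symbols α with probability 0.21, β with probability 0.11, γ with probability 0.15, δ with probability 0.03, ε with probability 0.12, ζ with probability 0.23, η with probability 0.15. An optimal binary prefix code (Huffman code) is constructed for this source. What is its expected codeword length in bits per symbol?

2.7 bits/symbol

Repeatedly combine the two least-probable nodes; the expected code length is the sum of the merged weights.
merge 3/100 + 11/100 → 7/50
merge 3/25 + 7/50 → 13/50
merge 3/20 + 3/20 → 3/10
merge 21/100 + 23/100 → 11/25
merge 13/50 + 3/10 → 14/25
merge 11/25 + 14/25 → 1
L = 7/50 + 13/50 + 3/10 + 11/25 + 14/25 + 1 = 27/10 = 2.7 bits/symbol.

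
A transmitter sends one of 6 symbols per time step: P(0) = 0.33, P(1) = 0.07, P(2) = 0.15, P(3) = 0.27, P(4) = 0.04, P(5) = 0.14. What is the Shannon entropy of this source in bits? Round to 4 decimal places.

2.2998 bits

H = −Σ pᵢ log₂ pᵢ.
−0.33·log₂(0.33) = 0.5278
−0.07·log₂(0.07) = 0.2686
−0.15·log₂(0.15) = 0.4105
−0.27·log₂(0.27) = 0.5100
−0.04·log₂(0.04) = 0.1858
−0.14·log₂(0.14) = 0.3971
Sum ≈ 2.2998 → 2.2998 bits.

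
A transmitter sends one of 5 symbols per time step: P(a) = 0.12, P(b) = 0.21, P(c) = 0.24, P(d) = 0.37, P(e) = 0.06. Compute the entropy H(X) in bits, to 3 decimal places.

2.108 bits

H = −Σ pᵢ log₂ pᵢ.
−0.12·log₂(0.12) = 0.3671
−0.21·log₂(0.21) = 0.4728
−0.24·log₂(0.24) = 0.4941
−0.37·log₂(0.37) = 0.5307
−0.06·log₂(0.06) = 0.2435
Sum ≈ 2.1083 → 2.108 bits.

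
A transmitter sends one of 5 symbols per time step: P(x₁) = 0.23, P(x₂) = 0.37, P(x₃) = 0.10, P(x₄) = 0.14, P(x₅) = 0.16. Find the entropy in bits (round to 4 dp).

H = −Σ pᵢ log₂ pᵢ.
−0.23·log₂(0.23) = 0.4877
−0.37·log₂(0.37) = 0.5307
−0.10·log₂(0.10) = 0.3322
−0.14·log₂(0.14) = 0.3971
−0.16·log₂(0.16) = 0.4230
Sum ≈ 2.1707 → 2.1707 bits.

2.1707 bits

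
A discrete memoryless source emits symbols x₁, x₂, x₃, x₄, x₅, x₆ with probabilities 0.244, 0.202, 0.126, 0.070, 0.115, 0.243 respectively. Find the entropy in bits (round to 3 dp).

2.463 bits

H = −Σ pᵢ log₂ pᵢ.
−0.244·log₂(0.244) = 0.4966
−0.202·log₂(0.202) = 0.4661
−0.126·log₂(0.126) = 0.3766
−0.070·log₂(0.070) = 0.2686
−0.115·log₂(0.115) = 0.3588
−0.243·log₂(0.243) = 0.4960
Sum ≈ 2.4626 → 2.463 bits.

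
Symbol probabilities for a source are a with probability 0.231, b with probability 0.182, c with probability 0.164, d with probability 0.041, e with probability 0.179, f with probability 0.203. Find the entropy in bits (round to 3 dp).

2.464 bits

H = −Σ pᵢ log₂ pᵢ.
−0.231·log₂(0.231) = 0.4883
−0.182·log₂(0.182) = 0.4474
−0.164·log₂(0.164) = 0.4278
−0.041·log₂(0.041) = 0.1889
−0.179·log₂(0.179) = 0.4443
−0.203·log₂(0.203) = 0.4670
Sum ≈ 2.4636 → 2.464 bits.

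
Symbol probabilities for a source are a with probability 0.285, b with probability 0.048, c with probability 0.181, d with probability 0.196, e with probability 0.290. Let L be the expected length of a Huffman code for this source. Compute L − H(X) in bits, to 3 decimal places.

Entropy H = −Σ p log₂ p ≈ 2.1515 bits.
Huffman merges: 6/125+181/1000→229/1000; 49/250+229/1000→17/40; 57/200+29/100→23/40; 17/40+23/40→1. L = 2229/1000 ≈ 2.2290.
L − H = 2.2290 − 2.1515 = 0.078 bits.

0.078 bits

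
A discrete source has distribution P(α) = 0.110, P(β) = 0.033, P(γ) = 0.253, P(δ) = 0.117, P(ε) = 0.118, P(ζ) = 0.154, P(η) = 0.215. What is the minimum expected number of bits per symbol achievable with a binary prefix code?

Repeatedly combine the two least-probable nodes; the expected code length is the sum of the merged weights.
merge 33/1000 + 11/100 → 143/1000
merge 117/1000 + 59/500 → 47/200
merge 143/1000 + 77/500 → 297/1000
merge 43/200 + 47/200 → 9/20
merge 253/1000 + 297/1000 → 11/20
merge 9/20 + 11/20 → 1
L = 143/1000 + 47/200 + 297/1000 + 9/20 + 11/20 + 1 = 107/40 = 2.675 bits/symbol.

2.675 bits/symbol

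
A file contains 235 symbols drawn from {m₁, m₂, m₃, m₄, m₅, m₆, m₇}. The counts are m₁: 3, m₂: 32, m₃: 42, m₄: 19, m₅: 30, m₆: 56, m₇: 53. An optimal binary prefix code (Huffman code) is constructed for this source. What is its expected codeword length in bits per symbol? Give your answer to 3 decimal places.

2.630 bits/symbol

Probabilities are the counts divided by 235.
Repeatedly combine the two least-probable nodes; the expected code length is the sum of the merged weights.
merge 3/235 + 19/235 → 22/235
merge 22/235 + 6/47 → 52/235
merge 32/235 + 42/235 → 74/235
merge 52/235 + 53/235 → 21/47
merge 56/235 + 74/235 → 26/47
merge 21/47 + 26/47 → 1
L = 22/235 + 52/235 + 74/235 + 21/47 + 26/47 + 1 = 618/235 ≈ 2.630 bits/symbol.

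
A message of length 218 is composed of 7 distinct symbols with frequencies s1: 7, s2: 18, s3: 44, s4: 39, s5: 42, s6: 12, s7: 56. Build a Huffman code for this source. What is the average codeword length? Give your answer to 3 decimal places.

Probabilities are the counts divided by 218.
Repeatedly combine the two least-probable nodes; the expected code length is the sum of the merged weights.
merge 7/218 + 6/109 → 19/218
merge 9/109 + 19/218 → 37/218
merge 37/218 + 39/218 → 38/109
merge 21/109 + 22/109 → 43/109
merge 28/109 + 38/109 → 66/109
merge 43/109 + 66/109 → 1
L = 19/218 + 37/218 + 38/109 + 43/109 + 66/109 + 1 = 284/109 ≈ 2.606 bits/symbol.

2.606 bits/symbol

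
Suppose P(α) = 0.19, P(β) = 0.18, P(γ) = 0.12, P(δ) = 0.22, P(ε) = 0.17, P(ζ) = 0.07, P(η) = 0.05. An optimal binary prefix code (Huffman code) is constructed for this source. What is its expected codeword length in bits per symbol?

Repeatedly combine the two least-probable nodes; the expected code length is the sum of the merged weights.
merge 1/20 + 7/100 → 3/25
merge 3/25 + 3/25 → 6/25
merge 17/100 + 9/50 → 7/20
merge 19/100 + 11/50 → 41/100
merge 6/25 + 7/20 → 59/100
merge 41/100 + 59/100 → 1
L = 3/25 + 6/25 + 7/20 + 41/100 + 59/100 + 1 = 271/100 = 2.71 bits/symbol.

2.71 bits/symbol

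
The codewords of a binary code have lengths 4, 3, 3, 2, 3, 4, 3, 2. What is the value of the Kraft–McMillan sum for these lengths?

With common denominator 2^4 = 16: Σ 2^(−ℓᵢ) = 1/16 + 2/16 + 2/16 + 4/16 + 2/16 + 1/16 + 2/16 + 4/16 = 18/16 = 1.125.

1.125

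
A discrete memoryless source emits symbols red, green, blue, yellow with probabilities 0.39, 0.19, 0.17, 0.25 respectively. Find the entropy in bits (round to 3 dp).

H = −Σ pᵢ log₂ pᵢ.
−0.39·log₂(0.39) = 0.5298
−0.19·log₂(0.19) = 0.4552
−0.17·log₂(0.17) = 0.4346
−0.25·log₂(0.25) = 0.5000
Sum ≈ 1.9196 → 1.920 bits.

1.920 bits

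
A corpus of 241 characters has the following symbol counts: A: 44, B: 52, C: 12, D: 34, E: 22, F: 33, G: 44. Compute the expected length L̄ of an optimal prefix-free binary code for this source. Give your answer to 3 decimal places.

2.743 bits/symbol

Probabilities are the counts divided by 241.
Repeatedly combine the two least-probable nodes; the expected code length is the sum of the merged weights.
merge 12/241 + 22/241 → 34/241
merge 33/241 + 34/241 → 67/241
merge 34/241 + 44/241 → 78/241
merge 44/241 + 52/241 → 96/241
merge 67/241 + 78/241 → 145/241
merge 96/241 + 145/241 → 1
L = 34/241 + 67/241 + 78/241 + 96/241 + 145/241 + 1 = 661/241 ≈ 2.743 bits/symbol.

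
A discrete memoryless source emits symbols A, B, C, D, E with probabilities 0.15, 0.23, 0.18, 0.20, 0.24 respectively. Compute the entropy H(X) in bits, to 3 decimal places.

H = −Σ pᵢ log₂ pᵢ.
−0.15·log₂(0.15) = 0.4105
−0.23·log₂(0.23) = 0.4877
−0.18·log₂(0.18) = 0.4453
−0.20·log₂(0.20) = 0.4644
−0.24·log₂(0.24) = 0.4941
Sum ≈ 2.3020 → 2.302 bits.

2.302 bits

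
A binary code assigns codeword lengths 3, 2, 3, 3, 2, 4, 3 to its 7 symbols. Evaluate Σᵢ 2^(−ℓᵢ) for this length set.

1.0625

With common denominator 2^4 = 16: Σ 2^(−ℓᵢ) = 2/16 + 4/16 + 2/16 + 2/16 + 4/16 + 1/16 + 2/16 = 17/16 = 1.0625.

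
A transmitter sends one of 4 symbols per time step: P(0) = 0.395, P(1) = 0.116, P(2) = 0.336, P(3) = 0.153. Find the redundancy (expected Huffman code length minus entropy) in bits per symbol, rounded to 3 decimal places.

0.041 bits

Entropy H = −Σ p log₂ p ≈ 1.8329 bits.
Huffman merges: 29/250+153/1000→269/1000; 269/1000+42/125→121/200; 79/200+121/200→1. L = 937/500 ≈ 1.8740.
L − H = 1.8740 − 1.8329 = 0.041 bits.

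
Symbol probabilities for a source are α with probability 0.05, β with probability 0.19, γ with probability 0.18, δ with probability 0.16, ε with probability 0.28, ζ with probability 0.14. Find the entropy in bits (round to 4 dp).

2.4510 bits

H = −Σ pᵢ log₂ pᵢ.
−0.05·log₂(0.05) = 0.2161
−0.19·log₂(0.19) = 0.4552
−0.18·log₂(0.18) = 0.4453
−0.16·log₂(0.16) = 0.4230
−0.28·log₂(0.28) = 0.5142
−0.14·log₂(0.14) = 0.3971
Sum ≈ 2.4510 → 2.4510 bits.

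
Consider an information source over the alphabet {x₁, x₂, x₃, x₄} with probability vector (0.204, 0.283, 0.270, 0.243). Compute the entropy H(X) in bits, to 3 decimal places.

H = −Σ pᵢ log₂ pᵢ.
−0.204·log₂(0.204) = 0.4678
−0.283·log₂(0.283) = 0.5154
−0.270·log₂(0.270) = 0.5100
−0.243·log₂(0.243) = 0.4960
Sum ≈ 1.9892 → 1.989 bits.

1.989 bits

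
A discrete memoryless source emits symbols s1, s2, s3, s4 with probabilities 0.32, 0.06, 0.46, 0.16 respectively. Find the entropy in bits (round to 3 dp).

1.708 bits

H = −Σ pᵢ log₂ pᵢ.
−0.32·log₂(0.32) = 0.5260
−0.06·log₂(0.06) = 0.2435
−0.46·log₂(0.46) = 0.5153
−0.16·log₂(0.16) = 0.4230
Sum ≈ 1.7079 → 1.708 bits.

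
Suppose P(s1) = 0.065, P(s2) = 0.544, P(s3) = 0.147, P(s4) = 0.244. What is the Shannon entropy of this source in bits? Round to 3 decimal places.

1.637 bits

H = −Σ pᵢ log₂ pᵢ.
−0.065·log₂(0.065) = 0.2563
−0.544·log₂(0.544) = 0.4778
−0.147·log₂(0.147) = 0.4066
−0.244·log₂(0.244) = 0.4966
Sum ≈ 1.6373 → 1.637 bits.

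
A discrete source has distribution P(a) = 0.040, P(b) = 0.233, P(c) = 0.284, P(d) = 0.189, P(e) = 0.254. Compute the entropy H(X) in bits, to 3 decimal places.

2.148 bits

H = −Σ pᵢ log₂ pᵢ.
−0.040·log₂(0.040) = 0.1858
−0.233·log₂(0.233) = 0.4897
−0.284·log₂(0.284) = 0.5158
−0.189·log₂(0.189) = 0.4543
−0.254·log₂(0.254) = 0.5022
Sum ≈ 2.1476 → 2.148 bits.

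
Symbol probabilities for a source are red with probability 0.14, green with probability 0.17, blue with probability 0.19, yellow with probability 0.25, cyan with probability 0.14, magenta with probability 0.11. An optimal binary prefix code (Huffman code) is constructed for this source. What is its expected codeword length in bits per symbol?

2.56 bits/symbol

Repeatedly combine the two least-probable nodes; the expected code length is the sum of the merged weights.
merge 11/100 + 7/50 → 1/4
merge 7/50 + 17/100 → 31/100
merge 19/100 + 1/4 → 11/25
merge 1/4 + 31/100 → 14/25
merge 11/25 + 14/25 → 1
L = 1/4 + 31/100 + 11/25 + 14/25 + 1 = 64/25 = 2.56 bits/symbol.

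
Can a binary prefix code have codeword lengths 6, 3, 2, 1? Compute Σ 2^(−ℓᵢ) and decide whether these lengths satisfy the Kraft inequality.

With common denominator 2^6 = 64: Σ 2^(−ℓᵢ) = 1/64 + 8/64 + 16/64 + 32/64 = 57/64 = 0.890625.
Kraft's inequality requires Σ ≤ 1; here Σ = 0.890625 ≤ 1, so such a prefix code exists.

0.890625; yes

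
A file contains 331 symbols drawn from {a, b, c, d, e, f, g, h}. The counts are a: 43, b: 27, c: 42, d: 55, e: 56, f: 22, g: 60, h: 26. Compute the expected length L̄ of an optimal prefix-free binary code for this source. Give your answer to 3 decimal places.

Probabilities are the counts divided by 331.
Repeatedly combine the two least-probable nodes; the expected code length is the sum of the merged weights.
merge 22/331 + 26/331 → 48/331
merge 27/331 + 42/331 → 69/331
merge 43/331 + 48/331 → 91/331
merge 55/331 + 56/331 → 111/331
merge 60/331 + 69/331 → 129/331
merge 91/331 + 111/331 → 202/331
merge 129/331 + 202/331 → 1
L = 48/331 + 69/331 + 91/331 + 111/331 + 129/331 + 202/331 + 1 = 981/331 ≈ 2.964 bits/symbol.

2.964 bits/symbol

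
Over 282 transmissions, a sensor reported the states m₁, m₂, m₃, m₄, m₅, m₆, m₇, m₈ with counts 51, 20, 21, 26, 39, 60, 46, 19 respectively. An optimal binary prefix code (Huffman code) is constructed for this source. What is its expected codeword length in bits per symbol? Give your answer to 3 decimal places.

Probabilities are the counts divided by 282.
Repeatedly combine the two least-probable nodes; the expected code length is the sum of the merged weights.
merge 19/282 + 10/141 → 13/94
merge 7/94 + 13/141 → 1/6
merge 13/94 + 13/94 → 13/47
merge 23/141 + 1/6 → 31/94
merge 17/94 + 10/47 → 37/94
merge 13/47 + 31/94 → 57/94
merge 37/94 + 57/94 → 1
L = 13/94 + 1/6 + 13/47 + 31/94 + 37/94 + 57/94 + 1 = 821/282 ≈ 2.911 bits/symbol.

2.911 bits/symbol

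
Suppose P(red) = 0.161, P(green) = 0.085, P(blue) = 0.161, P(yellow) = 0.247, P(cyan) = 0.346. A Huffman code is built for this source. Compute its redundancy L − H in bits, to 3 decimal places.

0.067 bits

Entropy H = −Σ p log₂ p ≈ 2.1788 bits.
Huffman merges: 17/200+161/1000→123/500; 161/1000+123/500→407/1000; 247/1000+173/500→593/1000; 407/1000+593/1000→1. L = 1123/500 ≈ 2.2460.
L − H = 2.2460 − 2.1788 = 0.067 bits.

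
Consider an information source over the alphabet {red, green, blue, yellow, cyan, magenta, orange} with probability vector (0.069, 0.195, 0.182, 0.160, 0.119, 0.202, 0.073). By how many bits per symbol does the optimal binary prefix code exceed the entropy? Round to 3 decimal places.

Entropy H = −Σ p log₂ p ≈ 2.7036 bits.
Huffman merges: 69/1000+73/1000→71/500; 119/1000+71/500→261/1000; 4/25+91/500→171/500; 39/200+101/500→397/1000; 261/1000+171/500→603/1000; 397/1000+603/1000→1. L = 549/200 ≈ 2.7450.
L − H = 2.7450 − 2.7036 = 0.041 bits.

0.041 bits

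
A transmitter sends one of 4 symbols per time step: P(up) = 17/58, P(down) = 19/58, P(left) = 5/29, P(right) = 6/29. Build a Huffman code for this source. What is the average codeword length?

2 bits/symbol

Repeatedly combine the two least-probable nodes; the expected code length is the sum of the merged weights.
merge 5/29 + 6/29 → 11/29
merge 17/58 + 19/58 → 18/29
merge 11/29 + 18/29 → 1
L = 11/29 + 18/29 + 1 = 2 bits/symbol.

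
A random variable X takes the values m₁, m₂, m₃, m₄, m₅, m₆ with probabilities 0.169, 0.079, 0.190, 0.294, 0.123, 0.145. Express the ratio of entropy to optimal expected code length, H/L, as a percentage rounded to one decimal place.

98.3%

Entropy H = −Σ p log₂ p ≈ 2.4730 bits.
Huffman merges: 79/1000+123/1000→101/500; 29/200+169/1000→157/500; 19/100+101/500→49/125; 147/500+157/500→76/125; 49/125+76/125→1. L = 629/250 ≈ 2.5160.
Efficiency = H/L = 2.4730/2.5160 = 98.3%.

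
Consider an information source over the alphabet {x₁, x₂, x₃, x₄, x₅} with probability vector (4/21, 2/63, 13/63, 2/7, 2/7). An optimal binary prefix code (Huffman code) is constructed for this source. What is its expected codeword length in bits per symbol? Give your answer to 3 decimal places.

Repeatedly combine the two least-probable nodes; the expected code length is the sum of the merged weights.
merge 2/63 + 4/21 → 2/9
merge 13/63 + 2/9 → 3/7
merge 2/7 + 2/7 → 4/7
merge 3/7 + 4/7 → 1
L = 2/9 + 3/7 + 4/7 + 1 = 20/9 ≈ 2.222 bits/symbol.

2.222 bits/symbol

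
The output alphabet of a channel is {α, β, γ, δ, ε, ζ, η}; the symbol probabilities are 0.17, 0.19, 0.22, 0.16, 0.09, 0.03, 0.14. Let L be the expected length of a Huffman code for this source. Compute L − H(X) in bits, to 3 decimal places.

Entropy H = −Σ p log₂ p ≈ 2.6549 bits.
Huffman merges: 3/100+9/100→3/25; 3/25+7/50→13/50; 4/25+17/100→33/100; 19/100+11/50→41/100; 13/50+33/100→59/100; 41/100+59/100→1. L = 271/100 ≈ 2.7100.
L − H = 2.7100 − 2.6549 = 0.055 bits.

0.055 bits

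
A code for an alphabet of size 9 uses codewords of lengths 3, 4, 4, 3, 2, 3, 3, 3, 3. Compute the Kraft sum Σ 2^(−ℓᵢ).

With common denominator 2^4 = 16: Σ 2^(−ℓᵢ) = 2/16 + 1/16 + 1/16 + 2/16 + 4/16 + 2/16 + 2/16 + 2/16 + 2/16 = 18/16 = 1.125.

1.125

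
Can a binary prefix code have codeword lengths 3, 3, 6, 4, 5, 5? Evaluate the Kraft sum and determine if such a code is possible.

With common denominator 2^6 = 64: Σ 2^(−ℓᵢ) = 8/64 + 8/64 + 1/64 + 4/64 + 2/64 + 2/64 = 25/64 = 0.390625.
Kraft's inequality requires Σ ≤ 1; here Σ = 0.390625 ≤ 1, so such a prefix code exists.

0.390625; yes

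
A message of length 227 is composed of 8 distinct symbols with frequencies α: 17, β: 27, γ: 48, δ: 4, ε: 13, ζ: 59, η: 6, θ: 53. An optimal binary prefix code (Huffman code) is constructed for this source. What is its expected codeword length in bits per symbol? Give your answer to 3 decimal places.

2.617 bits/symbol

Probabilities are the counts divided by 227.
Repeatedly combine the two least-probable nodes; the expected code length is the sum of the merged weights.
merge 4/227 + 6/227 → 10/227
merge 10/227 + 13/227 → 23/227
merge 17/227 + 23/227 → 40/227
merge 27/227 + 40/227 → 67/227
merge 48/227 + 53/227 → 101/227
merge 59/227 + 67/227 → 126/227
merge 101/227 + 126/227 → 1
L = 10/227 + 23/227 + 40/227 + 67/227 + 101/227 + 126/227 + 1 = 594/227 ≈ 2.617 bits/symbol.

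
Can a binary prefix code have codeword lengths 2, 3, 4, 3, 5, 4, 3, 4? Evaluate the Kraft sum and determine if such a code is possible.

With common denominator 2^5 = 32: Σ 2^(−ℓᵢ) = 8/32 + 4/32 + 2/32 + 4/32 + 1/32 + 2/32 + 4/32 + 2/32 = 27/32 = 0.84375.
Kraft's inequality requires Σ ≤ 1; here Σ = 0.84375 ≤ 1, so such a prefix code exists.

0.84375; yes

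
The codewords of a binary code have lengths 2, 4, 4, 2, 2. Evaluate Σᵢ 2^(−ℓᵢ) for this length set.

0.875

With common denominator 2^4 = 16: Σ 2^(−ℓᵢ) = 4/16 + 1/16 + 1/16 + 4/16 + 4/16 = 14/16 = 0.875.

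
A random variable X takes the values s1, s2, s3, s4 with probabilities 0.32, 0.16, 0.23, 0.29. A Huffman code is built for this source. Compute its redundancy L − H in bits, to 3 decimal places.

0.045 bits

Entropy H = −Σ p log₂ p ≈ 1.9546 bits.
Huffman merges: 4/25+23/100→39/100; 29/100+8/25→61/100; 39/100+61/100→1. L = 2 ≈ 2.0000.
L − H = 2.0000 − 1.9546 = 0.045 bits.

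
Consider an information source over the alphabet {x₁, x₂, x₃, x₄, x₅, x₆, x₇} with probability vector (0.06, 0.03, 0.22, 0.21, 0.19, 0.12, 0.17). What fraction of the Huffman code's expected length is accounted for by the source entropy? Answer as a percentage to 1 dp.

98.0%

Entropy H = −Σ p log₂ p ≈ 2.6056 bits.
Huffman merges: 3/100+3/50→9/100; 9/100+3/25→21/100; 17/100+19/100→9/25; 21/100+21/100→21/50; 11/50+9/25→29/50; 21/50+29/50→1. L = 133/50 ≈ 2.6600.
Efficiency = H/L = 2.6056/2.6600 = 98.0%.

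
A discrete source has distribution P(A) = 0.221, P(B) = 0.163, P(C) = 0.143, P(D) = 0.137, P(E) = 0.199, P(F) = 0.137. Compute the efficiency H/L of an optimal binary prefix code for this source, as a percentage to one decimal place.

Entropy H = −Σ p log₂ p ≈ 2.5584 bits.
Huffman merges: 137/1000+137/1000→137/500; 143/1000+163/1000→153/500; 199/1000+221/1000→21/50; 137/500+153/500→29/50; 21/50+29/50→1. L = 129/50 ≈ 2.5800.
Efficiency = H/L = 2.5584/2.5800 = 99.2%.

99.2%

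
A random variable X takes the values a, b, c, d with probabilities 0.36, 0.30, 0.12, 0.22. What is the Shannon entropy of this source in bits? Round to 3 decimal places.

1.899 bits

H = −Σ pᵢ log₂ pᵢ.
−0.36·log₂(0.36) = 0.5306
−0.30·log₂(0.30) = 0.5211
−0.12·log₂(0.12) = 0.3671
−0.22·log₂(0.22) = 0.4806
Sum ≈ 1.8993 → 1.899 bits.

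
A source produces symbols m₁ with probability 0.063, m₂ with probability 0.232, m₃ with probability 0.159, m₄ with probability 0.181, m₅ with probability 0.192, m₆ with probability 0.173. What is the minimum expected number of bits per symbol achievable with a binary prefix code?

Repeatedly combine the two least-probable nodes; the expected code length is the sum of the merged weights.
merge 63/1000 + 159/1000 → 111/500
merge 173/1000 + 181/1000 → 177/500
merge 24/125 + 111/500 → 207/500
merge 29/125 + 177/500 → 293/500
merge 207/500 + 293/500 → 1
L = 111/500 + 177/500 + 207/500 + 293/500 + 1 = 322/125 = 2.576 bits/symbol.

2.576 bits/symbol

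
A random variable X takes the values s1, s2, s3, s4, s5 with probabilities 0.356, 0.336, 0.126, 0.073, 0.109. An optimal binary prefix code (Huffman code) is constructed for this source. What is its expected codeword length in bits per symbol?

2.134 bits/symbol

Repeatedly combine the two least-probable nodes; the expected code length is the sum of the merged weights.
merge 73/1000 + 109/1000 → 91/500
merge 63/500 + 91/500 → 77/250
merge 77/250 + 42/125 → 161/250
merge 89/250 + 161/250 → 1
L = 91/500 + 77/250 + 161/250 + 1 = 1067/500 = 2.134 bits/symbol.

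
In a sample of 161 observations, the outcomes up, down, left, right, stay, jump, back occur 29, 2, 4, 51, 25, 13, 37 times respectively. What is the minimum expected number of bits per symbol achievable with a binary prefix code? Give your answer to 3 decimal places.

2.429 bits/symbol

Probabilities are the counts divided by 161.
Repeatedly combine the two least-probable nodes; the expected code length is the sum of the merged weights.
merge 2/161 + 4/161 → 6/161
merge 6/161 + 13/161 → 19/161
merge 19/161 + 25/161 → 44/161
merge 29/161 + 37/161 → 66/161
merge 44/161 + 51/161 → 95/161
merge 66/161 + 95/161 → 1
L = 6/161 + 19/161 + 44/161 + 66/161 + 95/161 + 1 = 17/7 ≈ 2.429 bits/symbol.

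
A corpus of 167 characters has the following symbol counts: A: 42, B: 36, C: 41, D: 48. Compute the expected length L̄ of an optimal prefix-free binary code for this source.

2 bits/symbol

Probabilities are the counts divided by 167.
Repeatedly combine the two least-probable nodes; the expected code length is the sum of the merged weights.
merge 36/167 + 41/167 → 77/167
merge 42/167 + 48/167 → 90/167
merge 77/167 + 90/167 → 1
L = 77/167 + 90/167 + 1 = 2 bits/symbol.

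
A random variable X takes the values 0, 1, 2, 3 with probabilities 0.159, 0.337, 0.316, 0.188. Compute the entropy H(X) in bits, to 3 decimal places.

H = −Σ pᵢ log₂ pᵢ.
−0.159·log₂(0.159) = 0.4218
−0.337·log₂(0.337) = 0.5288
−0.316·log₂(0.316) = 0.5252
−0.188·log₂(0.188) = 0.4533
Sum ≈ 1.9291 → 1.929 bits.

1.929 bits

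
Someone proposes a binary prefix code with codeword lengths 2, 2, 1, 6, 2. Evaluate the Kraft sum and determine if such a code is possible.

With common denominator 2^6 = 64: Σ 2^(−ℓᵢ) = 16/64 + 16/64 + 32/64 + 1/64 + 16/64 = 81/64 = 1.265625.
Kraft's inequality requires Σ ≤ 1; here Σ = 1.265625 > 1, so no such prefix code exists.

1.265625; no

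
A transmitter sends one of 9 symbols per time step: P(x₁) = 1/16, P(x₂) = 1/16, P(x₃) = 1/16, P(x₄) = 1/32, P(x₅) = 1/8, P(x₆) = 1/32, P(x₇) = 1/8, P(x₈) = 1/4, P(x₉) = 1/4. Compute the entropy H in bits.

2.8125 bits

Each probability is a power of 1/2, so log₂(1/p) is an integer.
H = Σ p·log₂(1/p) = 1/16·4 + 1/16·4 + 1/16·4 + 1/32·5 + 1/8·3 + 1/32·5 + 1/8·3 + 1/4·2 + 1/4·2 = 2.8125 bits.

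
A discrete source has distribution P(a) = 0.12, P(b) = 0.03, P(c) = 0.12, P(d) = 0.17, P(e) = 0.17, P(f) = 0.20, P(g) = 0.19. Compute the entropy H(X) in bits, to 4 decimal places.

H = −Σ pᵢ log₂ pᵢ.
−0.12·log₂(0.12) = 0.3671
−0.03·log₂(0.03) = 0.1518
−0.12·log₂(0.12) = 0.3671
−0.17·log₂(0.17) = 0.4346
−0.17·log₂(0.17) = 0.4346
−0.20·log₂(0.20) = 0.4644
−0.19·log₂(0.19) = 0.4552
Sum ≈ 2.6747 → 2.6747 bits.

2.6747 bits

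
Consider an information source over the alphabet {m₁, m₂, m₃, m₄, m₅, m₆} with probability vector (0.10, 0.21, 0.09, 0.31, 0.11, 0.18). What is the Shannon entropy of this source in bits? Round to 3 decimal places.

2.437 bits

H = −Σ pᵢ log₂ pᵢ.
−0.10·log₂(0.10) = 0.3322
−0.21·log₂(0.21) = 0.4728
−0.09·log₂(0.09) = 0.3127
−0.31·log₂(0.31) = 0.5238
−0.11·log₂(0.11) = 0.3503
−0.18·log₂(0.18) = 0.4453
Sum ≈ 2.4371 → 2.437 bits.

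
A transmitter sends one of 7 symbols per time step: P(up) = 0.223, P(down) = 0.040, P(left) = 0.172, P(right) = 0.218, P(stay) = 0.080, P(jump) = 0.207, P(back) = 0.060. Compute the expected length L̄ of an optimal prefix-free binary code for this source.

2.632 bits/symbol

Repeatedly combine the two least-probable nodes; the expected code length is the sum of the merged weights.
merge 1/25 + 3/50 → 1/10
merge 2/25 + 1/10 → 9/50
merge 43/250 + 9/50 → 44/125
merge 207/1000 + 109/500 → 17/40
merge 223/1000 + 44/125 → 23/40
merge 17/40 + 23/40 → 1
L = 1/10 + 9/50 + 44/125 + 17/40 + 23/40 + 1 = 329/125 = 2.632 bits/symbol.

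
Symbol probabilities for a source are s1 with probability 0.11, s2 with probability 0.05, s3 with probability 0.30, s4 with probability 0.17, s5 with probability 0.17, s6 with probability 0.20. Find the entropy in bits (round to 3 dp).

2.421 bits

H = −Σ pᵢ log₂ pᵢ.
−0.11·log₂(0.11) = 0.3503
−0.05·log₂(0.05) = 0.2161
−0.30·log₂(0.30) = 0.5211
−0.17·log₂(0.17) = 0.4346
−0.17·log₂(0.17) = 0.4346
−0.20·log₂(0.20) = 0.4644
Sum ≈ 2.4210 → 2.421 bits.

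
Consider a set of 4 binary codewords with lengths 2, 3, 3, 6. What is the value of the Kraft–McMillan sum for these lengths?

With common denominator 2^6 = 64: Σ 2^(−ℓᵢ) = 16/64 + 8/64 + 8/64 + 1/64 = 33/64 = 0.515625.

0.515625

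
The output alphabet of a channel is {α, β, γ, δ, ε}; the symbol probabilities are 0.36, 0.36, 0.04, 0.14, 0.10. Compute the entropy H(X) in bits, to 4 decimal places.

1.9763 bits

H = −Σ pᵢ log₂ pᵢ.
−0.36·log₂(0.36) = 0.5306
−0.36·log₂(0.36) = 0.5306
−0.04·log₂(0.04) = 0.1858
−0.14·log₂(0.14) = 0.3971
−0.10·log₂(0.10) = 0.3322
Sum ≈ 1.9763 → 1.9763 bits.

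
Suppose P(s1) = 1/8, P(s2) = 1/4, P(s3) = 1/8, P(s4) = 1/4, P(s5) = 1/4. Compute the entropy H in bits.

Each probability is a power of 1/2, so log₂(1/p) is an integer.
H = Σ p·log₂(1/p) = 1/8·3 + 1/4·2 + 1/8·3 + 1/4·2 + 1/4·2 = 2.25 bits.

2.25 bits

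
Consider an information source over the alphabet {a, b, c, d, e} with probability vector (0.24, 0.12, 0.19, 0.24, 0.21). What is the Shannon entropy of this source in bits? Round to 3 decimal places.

2.283 bits

H = −Σ pᵢ log₂ pᵢ.
−0.24·log₂(0.24) = 0.4941
−0.12·log₂(0.12) = 0.3671
−0.19·log₂(0.19) = 0.4552
−0.24·log₂(0.24) = 0.4941
−0.21·log₂(0.21) = 0.4728
Sum ≈ 2.2834 → 2.283 bits.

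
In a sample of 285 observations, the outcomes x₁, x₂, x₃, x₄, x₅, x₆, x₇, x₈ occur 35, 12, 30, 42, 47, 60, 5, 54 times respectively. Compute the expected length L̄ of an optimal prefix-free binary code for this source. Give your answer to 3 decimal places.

2.825 bits/symbol

Probabilities are the counts divided by 285.
Repeatedly combine the two least-probable nodes; the expected code length is the sum of the merged weights.
merge 1/57 + 4/95 → 17/285
merge 17/285 + 2/19 → 47/285
merge 7/57 + 14/95 → 77/285
merge 47/285 + 47/285 → 94/285
merge 18/95 + 4/19 → 2/5
merge 77/285 + 94/285 → 3/5
merge 2/5 + 3/5 → 1
L = 17/285 + 47/285 + 77/285 + 94/285 + 2/5 + 3/5 + 1 = 161/57 ≈ 2.825 bits/symbol.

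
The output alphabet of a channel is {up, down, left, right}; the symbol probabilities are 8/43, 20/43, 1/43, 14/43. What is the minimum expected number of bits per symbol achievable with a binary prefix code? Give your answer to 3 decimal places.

1.744 bits/symbol

Repeatedly combine the two least-probable nodes; the expected code length is the sum of the merged weights.
merge 1/43 + 8/43 → 9/43
merge 9/43 + 14/43 → 23/43
merge 20/43 + 23/43 → 1
L = 9/43 + 23/43 + 1 = 75/43 ≈ 1.744 bits/symbol.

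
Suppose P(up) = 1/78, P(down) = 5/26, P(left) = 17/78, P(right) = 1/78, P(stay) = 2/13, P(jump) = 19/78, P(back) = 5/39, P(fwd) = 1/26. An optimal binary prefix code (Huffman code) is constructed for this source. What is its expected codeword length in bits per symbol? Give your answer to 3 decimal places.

Repeatedly combine the two least-probable nodes; the expected code length is the sum of the merged weights.
merge 1/78 + 1/78 → 1/39
merge 1/39 + 1/26 → 5/78
merge 5/78 + 5/39 → 5/26
merge 2/13 + 5/26 → 9/26
merge 5/26 + 17/78 → 16/39
merge 19/78 + 9/26 → 23/39
merge 16/39 + 23/39 → 1
L = 1/39 + 5/78 + 5/26 + 9/26 + 16/39 + 23/39 + 1 = 205/78 ≈ 2.628 bits/symbol.

2.628 bits/symbol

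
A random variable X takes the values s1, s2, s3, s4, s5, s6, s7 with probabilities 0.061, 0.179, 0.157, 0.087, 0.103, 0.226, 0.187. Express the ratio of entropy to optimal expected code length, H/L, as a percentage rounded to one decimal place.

98.4%

Entropy H = −Σ p log₂ p ≈ 2.6913 bits.
Huffman merges: 61/1000+87/1000→37/250; 103/1000+37/250→251/1000; 157/1000+179/1000→42/125; 187/1000+113/500→413/1000; 251/1000+42/125→587/1000; 413/1000+587/1000→1. L = 547/200 ≈ 2.7350.
Efficiency = H/L = 2.6913/2.7350 = 98.4%.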